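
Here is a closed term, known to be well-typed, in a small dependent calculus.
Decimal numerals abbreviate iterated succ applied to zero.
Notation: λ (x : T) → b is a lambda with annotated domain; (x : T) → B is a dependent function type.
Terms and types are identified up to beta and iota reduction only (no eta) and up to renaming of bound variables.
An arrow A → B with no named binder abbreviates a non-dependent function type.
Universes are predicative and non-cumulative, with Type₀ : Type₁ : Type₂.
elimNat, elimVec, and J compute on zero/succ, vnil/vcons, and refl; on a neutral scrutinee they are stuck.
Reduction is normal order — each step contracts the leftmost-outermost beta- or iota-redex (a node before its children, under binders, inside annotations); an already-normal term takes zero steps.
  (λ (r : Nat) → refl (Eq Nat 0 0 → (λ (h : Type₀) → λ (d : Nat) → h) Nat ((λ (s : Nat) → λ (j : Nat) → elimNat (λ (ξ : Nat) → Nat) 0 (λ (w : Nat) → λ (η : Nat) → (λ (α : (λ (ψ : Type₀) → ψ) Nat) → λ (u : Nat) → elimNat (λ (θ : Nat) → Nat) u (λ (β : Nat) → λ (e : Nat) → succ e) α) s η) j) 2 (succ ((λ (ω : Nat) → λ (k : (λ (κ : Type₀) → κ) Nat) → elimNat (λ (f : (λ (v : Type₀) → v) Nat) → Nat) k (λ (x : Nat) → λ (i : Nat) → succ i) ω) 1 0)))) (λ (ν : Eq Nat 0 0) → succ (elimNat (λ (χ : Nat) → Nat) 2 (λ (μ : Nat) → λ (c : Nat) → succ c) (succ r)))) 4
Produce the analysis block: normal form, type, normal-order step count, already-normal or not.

reduced normal form:
  refl (Eq Nat 0 0 → Nat) (λ (r : Eq Nat 0 0) → 8)
type:
  Eq (Eq Nat 0 0 → Nat) (λ (r : Eq Nat 0 0) → 8) (λ (h : Eq Nat 0 0) → 8)
steps to reach normal form (normal order): 19
already normal: no
first contracted redex: a beta-redex


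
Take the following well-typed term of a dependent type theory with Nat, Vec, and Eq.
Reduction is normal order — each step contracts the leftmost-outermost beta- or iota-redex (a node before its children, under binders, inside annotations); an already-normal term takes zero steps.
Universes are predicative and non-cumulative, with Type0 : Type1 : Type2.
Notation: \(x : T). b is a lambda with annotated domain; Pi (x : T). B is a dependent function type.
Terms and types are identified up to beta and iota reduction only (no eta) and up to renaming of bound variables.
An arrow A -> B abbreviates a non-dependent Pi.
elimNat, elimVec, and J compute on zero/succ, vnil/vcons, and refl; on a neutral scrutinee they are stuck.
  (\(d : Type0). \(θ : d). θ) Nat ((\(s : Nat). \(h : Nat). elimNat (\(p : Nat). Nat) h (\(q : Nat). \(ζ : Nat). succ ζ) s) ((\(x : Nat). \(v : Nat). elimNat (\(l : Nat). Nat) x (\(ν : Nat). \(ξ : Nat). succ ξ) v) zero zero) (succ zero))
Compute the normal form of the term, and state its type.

resulting normal form:
  succ zero
inferred type:
  Nat
observation: the term reaches its normal form after 8 normal-order steps.


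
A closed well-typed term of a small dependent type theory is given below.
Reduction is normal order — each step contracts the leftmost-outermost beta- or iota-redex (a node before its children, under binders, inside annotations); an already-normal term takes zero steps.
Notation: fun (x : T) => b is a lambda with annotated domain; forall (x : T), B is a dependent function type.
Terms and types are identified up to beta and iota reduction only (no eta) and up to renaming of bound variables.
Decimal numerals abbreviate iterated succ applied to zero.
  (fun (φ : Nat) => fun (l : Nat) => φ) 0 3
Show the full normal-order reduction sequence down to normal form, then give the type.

reduction (normal order):
  (fun (φ : Nat) => fun (l : Nat) => φ) 0 3
  ~> (fun (φ : Nat) => 0) 3
  ~> 0
the term's type:
  Nat


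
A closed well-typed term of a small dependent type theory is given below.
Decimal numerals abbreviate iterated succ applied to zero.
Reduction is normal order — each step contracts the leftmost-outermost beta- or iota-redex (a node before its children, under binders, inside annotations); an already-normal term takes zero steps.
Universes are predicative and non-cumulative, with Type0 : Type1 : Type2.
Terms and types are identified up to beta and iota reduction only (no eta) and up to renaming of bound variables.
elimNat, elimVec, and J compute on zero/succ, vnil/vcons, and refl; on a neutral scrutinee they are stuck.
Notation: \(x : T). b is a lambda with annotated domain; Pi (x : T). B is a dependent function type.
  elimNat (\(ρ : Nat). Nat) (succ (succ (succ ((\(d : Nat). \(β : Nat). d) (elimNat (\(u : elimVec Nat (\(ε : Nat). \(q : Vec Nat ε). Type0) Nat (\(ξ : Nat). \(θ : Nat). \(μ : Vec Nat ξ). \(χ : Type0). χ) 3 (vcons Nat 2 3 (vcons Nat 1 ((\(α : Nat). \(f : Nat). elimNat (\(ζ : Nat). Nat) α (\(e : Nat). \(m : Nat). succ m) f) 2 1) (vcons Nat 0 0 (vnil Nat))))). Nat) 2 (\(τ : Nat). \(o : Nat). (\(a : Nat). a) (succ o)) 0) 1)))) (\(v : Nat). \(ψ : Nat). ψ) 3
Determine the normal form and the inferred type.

reduced normal form:
  5
the term's type:
  Nat
observation: the first redex contracted is an elimNat iota-redex; the normal form is reached in 13 normal-order steps.


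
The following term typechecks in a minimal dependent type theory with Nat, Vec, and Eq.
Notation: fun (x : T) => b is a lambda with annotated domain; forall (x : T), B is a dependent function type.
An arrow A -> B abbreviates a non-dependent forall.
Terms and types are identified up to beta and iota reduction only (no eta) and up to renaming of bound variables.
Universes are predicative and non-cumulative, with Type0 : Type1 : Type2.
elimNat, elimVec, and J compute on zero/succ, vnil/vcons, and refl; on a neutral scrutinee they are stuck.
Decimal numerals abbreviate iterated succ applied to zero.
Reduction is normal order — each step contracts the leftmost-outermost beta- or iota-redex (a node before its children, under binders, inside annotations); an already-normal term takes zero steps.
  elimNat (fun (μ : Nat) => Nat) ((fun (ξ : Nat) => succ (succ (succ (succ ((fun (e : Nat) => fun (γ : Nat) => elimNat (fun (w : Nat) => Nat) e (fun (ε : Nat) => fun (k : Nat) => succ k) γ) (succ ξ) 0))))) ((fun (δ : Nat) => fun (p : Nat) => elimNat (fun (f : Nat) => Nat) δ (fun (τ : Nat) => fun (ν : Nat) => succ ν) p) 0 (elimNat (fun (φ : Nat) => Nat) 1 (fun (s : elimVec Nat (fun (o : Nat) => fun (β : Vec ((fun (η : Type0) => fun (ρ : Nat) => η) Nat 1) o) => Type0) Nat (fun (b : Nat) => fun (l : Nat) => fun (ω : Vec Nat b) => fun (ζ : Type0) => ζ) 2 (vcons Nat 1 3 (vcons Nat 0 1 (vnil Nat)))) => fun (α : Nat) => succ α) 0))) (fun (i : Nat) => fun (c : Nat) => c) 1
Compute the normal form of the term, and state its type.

resulting normal form:
  6
type:
  Nat


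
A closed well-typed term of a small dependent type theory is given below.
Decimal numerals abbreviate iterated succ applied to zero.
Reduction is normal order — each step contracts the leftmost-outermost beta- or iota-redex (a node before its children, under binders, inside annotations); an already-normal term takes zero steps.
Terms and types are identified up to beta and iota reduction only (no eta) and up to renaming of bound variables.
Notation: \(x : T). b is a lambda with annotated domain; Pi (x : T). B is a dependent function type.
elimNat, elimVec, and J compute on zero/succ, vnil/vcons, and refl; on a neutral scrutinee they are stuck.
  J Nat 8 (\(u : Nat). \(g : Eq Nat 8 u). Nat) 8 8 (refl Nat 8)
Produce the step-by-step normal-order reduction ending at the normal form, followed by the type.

normal-order reduction:
  J Nat 8 (\(u : Nat). \(g : Eq Nat 8 u). Nat) 8 8 (refl Nat 8)
  ~> 8
type:
  Nat


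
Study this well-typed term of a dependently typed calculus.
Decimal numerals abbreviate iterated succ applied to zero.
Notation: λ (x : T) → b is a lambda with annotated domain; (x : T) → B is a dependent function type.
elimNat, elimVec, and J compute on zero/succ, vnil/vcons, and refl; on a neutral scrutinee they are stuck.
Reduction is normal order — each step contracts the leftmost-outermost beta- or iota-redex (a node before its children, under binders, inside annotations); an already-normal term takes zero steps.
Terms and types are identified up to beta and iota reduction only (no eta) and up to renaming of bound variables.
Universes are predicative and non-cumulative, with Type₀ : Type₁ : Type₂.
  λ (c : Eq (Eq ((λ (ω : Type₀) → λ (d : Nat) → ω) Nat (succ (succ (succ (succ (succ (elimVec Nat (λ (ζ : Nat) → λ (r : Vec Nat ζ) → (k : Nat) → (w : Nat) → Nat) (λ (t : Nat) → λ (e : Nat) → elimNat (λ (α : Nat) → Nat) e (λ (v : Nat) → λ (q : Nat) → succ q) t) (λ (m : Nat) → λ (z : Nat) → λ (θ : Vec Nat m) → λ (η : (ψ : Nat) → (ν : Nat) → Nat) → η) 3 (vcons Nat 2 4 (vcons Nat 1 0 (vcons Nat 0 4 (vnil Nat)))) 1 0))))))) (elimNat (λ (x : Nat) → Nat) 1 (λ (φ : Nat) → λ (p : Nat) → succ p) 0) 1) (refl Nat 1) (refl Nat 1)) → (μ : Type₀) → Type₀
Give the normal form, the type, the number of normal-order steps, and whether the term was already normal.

reduced normal form:
  λ (c : Eq (Eq Nat 1 1) (refl Nat 1) (refl Nat 1)) → (ω : Type₀) → Type₀
inferred type:
  (c : Eq (Eq Nat 1 1) (refl Nat 1) (refl Nat 1)) → Type₁
steps to reach normal form (normal order): 3
started in normal form: no
first contracted redex: a beta-redex


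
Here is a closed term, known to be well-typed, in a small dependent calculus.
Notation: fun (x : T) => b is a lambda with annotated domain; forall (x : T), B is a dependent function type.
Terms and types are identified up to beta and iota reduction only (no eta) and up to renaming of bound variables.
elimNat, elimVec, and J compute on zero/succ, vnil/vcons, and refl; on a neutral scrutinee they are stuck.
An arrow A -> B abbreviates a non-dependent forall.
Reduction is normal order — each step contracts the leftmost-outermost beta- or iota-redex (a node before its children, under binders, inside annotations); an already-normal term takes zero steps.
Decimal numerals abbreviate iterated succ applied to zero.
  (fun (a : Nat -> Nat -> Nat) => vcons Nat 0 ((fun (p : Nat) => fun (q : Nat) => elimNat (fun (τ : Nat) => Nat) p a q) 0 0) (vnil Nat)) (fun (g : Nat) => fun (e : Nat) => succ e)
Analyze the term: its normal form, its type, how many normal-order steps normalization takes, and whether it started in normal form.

reduced normal form:
  vcons Nat 0 0 (vnil Nat)
the term's type:
  Vec Nat 1
steps to reach normal form (normal order): 4
started in normal form: no
first redex: a beta-redex


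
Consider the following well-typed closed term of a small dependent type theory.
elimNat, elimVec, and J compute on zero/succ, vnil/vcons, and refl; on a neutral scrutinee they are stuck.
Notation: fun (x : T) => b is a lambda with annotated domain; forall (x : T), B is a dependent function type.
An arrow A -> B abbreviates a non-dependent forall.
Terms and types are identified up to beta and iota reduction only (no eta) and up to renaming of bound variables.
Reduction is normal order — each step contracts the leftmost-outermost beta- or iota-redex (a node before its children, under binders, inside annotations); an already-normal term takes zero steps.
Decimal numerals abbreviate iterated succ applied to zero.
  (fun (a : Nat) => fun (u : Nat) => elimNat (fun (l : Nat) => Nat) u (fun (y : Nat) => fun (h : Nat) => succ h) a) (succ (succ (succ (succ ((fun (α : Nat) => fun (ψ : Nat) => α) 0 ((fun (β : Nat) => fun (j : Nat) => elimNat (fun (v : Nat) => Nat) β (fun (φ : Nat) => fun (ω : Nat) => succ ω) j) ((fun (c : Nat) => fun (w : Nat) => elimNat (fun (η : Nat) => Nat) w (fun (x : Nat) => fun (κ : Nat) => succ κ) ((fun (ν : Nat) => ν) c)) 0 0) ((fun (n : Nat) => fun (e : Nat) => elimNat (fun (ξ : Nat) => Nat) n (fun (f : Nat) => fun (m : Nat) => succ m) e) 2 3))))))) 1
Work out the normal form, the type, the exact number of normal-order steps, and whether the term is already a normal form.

resulting normal form:
  5
type:
  Nat
steps to reach normal form (normal order): 17
already normal: no
first contracted redex: a beta-redex


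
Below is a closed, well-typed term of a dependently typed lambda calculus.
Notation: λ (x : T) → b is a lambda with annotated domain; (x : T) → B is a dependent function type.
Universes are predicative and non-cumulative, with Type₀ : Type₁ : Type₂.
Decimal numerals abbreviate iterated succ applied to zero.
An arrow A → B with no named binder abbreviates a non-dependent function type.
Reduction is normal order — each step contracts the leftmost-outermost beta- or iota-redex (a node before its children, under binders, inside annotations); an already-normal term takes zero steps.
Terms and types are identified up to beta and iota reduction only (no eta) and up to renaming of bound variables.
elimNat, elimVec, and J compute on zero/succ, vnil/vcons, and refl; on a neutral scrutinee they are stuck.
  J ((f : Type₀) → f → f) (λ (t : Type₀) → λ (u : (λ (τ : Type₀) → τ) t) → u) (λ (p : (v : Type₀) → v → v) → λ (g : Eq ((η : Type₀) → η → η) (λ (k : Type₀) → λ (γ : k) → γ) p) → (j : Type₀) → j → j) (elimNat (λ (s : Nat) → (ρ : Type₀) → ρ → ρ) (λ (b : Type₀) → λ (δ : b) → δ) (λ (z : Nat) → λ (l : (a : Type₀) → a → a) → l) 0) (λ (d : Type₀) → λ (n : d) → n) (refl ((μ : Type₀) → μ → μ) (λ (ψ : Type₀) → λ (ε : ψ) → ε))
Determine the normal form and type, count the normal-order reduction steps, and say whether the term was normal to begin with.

resulting normal form:
  λ (f : Type₀) → λ (t : f) → t
the term's type:
  (f : Type₀) → f → f
steps to reach normal form (normal order): 2
started in normal form: no
first contracted redex: a J iota-redex


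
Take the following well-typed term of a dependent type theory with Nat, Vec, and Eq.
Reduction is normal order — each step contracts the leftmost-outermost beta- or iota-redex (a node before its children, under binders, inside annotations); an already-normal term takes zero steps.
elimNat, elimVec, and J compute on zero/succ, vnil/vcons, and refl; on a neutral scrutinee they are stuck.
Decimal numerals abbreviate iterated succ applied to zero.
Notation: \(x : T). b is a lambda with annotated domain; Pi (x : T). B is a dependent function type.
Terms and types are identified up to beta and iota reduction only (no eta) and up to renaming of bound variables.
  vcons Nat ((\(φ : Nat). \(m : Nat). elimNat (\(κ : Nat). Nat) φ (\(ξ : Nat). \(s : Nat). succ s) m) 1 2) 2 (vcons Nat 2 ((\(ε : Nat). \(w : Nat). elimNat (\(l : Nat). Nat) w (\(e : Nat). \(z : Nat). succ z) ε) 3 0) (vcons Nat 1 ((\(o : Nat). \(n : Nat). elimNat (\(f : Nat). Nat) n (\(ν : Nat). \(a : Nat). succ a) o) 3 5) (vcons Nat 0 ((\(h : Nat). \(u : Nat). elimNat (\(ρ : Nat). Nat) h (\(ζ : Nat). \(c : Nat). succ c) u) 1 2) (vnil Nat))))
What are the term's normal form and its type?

reduced normal form:
  vcons Nat 3 2 (vcons Nat 2 3 (vcons Nat 1 8 (vcons Nat 0 3 (vnil Nat))))
the term's type:
  Vec Nat 4


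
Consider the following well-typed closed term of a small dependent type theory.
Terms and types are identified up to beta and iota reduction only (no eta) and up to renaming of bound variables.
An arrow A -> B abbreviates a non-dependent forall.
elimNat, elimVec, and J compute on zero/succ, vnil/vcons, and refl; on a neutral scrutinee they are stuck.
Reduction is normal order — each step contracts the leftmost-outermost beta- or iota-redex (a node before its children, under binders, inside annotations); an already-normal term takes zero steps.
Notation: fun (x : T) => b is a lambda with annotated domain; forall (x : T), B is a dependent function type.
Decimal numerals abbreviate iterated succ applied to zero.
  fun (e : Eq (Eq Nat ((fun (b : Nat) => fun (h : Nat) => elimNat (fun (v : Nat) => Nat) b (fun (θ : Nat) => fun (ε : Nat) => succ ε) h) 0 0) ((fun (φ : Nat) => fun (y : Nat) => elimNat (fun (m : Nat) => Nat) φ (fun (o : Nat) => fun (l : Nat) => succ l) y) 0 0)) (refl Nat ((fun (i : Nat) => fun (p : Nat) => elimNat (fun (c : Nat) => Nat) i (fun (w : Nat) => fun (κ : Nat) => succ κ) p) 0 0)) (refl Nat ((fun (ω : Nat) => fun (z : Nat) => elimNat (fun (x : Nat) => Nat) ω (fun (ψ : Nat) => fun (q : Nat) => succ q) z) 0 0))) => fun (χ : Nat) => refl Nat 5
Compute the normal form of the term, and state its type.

normal form:
  fun (e : Eq (Eq Nat 0 0) (refl Nat 0) (refl Nat 0)) => fun (b : Nat) => refl Nat 5
the term's type:
  Eq (Eq Nat 0 0) (refl Nat 0) (refl Nat 0) -> Nat -> Eq Nat 5 5
observation: reduction starts at a beta-redex, and 12 normal-order steps reach the normal form.


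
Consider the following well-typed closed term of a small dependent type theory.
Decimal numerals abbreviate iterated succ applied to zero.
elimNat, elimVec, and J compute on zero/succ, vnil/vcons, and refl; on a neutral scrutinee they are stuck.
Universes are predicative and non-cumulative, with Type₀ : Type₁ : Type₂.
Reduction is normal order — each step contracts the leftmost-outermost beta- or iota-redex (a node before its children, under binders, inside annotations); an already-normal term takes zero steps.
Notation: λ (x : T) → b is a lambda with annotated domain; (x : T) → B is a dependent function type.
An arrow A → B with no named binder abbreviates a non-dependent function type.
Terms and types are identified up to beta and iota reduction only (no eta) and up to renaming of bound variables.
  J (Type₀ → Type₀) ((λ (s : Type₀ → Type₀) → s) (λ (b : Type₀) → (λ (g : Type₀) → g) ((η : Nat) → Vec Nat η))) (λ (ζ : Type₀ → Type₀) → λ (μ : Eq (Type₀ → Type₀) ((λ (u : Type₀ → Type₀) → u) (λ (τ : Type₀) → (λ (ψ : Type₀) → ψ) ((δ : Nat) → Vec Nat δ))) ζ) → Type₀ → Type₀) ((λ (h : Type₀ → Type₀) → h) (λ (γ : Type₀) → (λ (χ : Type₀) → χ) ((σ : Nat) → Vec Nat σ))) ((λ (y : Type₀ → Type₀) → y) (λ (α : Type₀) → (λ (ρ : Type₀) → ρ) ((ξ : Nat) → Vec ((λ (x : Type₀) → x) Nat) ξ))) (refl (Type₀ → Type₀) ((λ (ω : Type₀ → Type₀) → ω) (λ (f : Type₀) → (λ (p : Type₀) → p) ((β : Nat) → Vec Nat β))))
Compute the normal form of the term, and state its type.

resulting normal form:
  λ (s : Type₀) → (b : Nat) → Vec Nat b
type:
  Type₀ → Type₀
observation: the term reaches its normal form after 3 normal-order steps.


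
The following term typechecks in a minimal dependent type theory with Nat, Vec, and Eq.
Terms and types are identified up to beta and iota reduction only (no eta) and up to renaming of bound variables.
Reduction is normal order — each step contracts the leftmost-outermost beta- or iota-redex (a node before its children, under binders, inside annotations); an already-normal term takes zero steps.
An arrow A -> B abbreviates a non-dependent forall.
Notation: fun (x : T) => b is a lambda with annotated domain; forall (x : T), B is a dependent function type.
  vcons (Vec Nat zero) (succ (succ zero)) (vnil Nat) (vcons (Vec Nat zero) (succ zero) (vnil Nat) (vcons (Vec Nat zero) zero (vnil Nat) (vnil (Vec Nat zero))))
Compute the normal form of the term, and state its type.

normal form:
  vcons (Vec Nat zero) (succ (succ zero)) (vnil Nat) (vcons (Vec Nat zero) (succ zero) (vnil Nat) (vcons (Vec Nat zero) zero (vnil Nat) (vnil (Vec Nat zero))))
inferred type:
  Vec (Vec Nat zero) (succ (succ (succ zero)))
observation: no redex remains anywhere in the term; it is its own normal form.


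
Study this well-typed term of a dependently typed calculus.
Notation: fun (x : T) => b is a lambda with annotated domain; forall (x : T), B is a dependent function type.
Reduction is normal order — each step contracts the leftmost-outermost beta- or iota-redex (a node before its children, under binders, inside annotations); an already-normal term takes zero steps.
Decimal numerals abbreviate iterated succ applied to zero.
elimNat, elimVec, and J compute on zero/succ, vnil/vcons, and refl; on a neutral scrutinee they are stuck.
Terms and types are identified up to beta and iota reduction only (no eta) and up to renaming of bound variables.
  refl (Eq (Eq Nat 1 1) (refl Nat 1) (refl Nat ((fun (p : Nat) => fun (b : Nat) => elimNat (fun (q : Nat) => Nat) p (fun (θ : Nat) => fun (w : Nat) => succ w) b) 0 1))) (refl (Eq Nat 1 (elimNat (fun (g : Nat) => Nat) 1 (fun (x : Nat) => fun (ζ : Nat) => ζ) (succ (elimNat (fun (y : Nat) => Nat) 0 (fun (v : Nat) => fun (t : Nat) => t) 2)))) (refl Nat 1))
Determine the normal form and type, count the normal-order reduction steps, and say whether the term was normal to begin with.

normal form:
  refl (Eq (Eq Nat 1 1) (refl Nat 1) (refl Nat 1)) (refl (Eq Nat 1 1) (refl Nat 1))
the term's type:
  Eq (Eq (Eq Nat 1 1) (refl Nat 1) (refl Nat 1)) (refl (Eq Nat 1 1) (refl Nat 1)) (refl (Eq Nat 1 1) (refl Nat 1))
reduction steps (normal order): 17
started in normal form: no
first redex: a beta-redex


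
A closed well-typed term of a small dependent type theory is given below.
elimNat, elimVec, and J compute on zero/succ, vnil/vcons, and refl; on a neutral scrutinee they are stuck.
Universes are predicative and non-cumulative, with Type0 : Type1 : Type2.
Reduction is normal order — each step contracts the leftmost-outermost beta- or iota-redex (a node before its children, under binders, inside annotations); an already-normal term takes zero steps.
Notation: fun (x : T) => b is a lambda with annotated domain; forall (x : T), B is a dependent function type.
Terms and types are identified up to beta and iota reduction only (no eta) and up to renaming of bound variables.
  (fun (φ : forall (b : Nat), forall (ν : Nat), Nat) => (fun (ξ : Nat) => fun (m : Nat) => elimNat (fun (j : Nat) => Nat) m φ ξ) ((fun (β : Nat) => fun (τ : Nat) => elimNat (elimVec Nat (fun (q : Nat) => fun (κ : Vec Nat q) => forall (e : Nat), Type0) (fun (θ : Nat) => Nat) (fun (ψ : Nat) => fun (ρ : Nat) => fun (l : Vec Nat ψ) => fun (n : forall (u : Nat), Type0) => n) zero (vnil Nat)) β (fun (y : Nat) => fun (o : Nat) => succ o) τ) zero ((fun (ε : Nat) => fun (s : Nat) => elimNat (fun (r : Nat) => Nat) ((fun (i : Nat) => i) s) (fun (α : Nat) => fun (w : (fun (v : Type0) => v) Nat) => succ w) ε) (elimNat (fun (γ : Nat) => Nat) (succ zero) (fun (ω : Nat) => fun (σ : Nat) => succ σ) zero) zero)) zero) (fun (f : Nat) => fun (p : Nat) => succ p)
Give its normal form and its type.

reduced normal form:
  succ zero
the term's type:
  Nat


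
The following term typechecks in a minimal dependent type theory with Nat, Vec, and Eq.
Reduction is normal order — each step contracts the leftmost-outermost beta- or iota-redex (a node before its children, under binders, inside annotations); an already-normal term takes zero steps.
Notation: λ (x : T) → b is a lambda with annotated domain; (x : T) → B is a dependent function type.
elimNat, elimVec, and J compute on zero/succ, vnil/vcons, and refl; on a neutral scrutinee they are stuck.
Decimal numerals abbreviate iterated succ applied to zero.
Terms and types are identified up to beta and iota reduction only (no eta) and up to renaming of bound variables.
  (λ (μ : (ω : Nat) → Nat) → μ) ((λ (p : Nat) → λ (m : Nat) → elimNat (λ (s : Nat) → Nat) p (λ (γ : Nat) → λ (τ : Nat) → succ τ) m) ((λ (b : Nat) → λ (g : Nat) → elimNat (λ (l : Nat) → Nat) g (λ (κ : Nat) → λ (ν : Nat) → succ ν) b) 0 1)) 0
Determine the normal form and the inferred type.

resulting normal form:
  1
inferred type:
  Nat
observation: the leftmost-outermost redex is a beta-redex, and normalization takes 7 steps.


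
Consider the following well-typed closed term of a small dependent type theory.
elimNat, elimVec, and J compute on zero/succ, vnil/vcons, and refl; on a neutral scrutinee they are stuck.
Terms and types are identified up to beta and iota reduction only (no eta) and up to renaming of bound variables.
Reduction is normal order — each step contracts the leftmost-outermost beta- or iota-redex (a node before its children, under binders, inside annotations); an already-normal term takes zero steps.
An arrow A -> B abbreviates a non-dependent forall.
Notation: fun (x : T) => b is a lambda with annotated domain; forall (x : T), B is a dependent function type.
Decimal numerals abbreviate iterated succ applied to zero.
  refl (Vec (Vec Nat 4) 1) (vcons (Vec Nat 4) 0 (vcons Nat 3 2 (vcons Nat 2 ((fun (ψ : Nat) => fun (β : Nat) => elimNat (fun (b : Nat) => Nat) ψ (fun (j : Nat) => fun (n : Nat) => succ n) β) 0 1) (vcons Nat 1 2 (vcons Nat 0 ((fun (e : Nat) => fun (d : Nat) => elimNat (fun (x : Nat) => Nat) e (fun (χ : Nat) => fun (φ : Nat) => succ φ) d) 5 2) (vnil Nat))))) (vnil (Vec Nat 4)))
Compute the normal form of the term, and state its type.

normal form:
  refl (Vec (Vec Nat 4) 1) (vcons (Vec Nat 4) 0 (vcons Nat 3 2 (vcons Nat 2 1 (vcons Nat 1 2 (vcons Nat 0 7 (vnil Nat))))) (vnil (Vec Nat 4)))
the term's type:
  Eq (Vec (Vec Nat 4) 1) (vcons (Vec Nat 4) 0 (vcons Nat 3 2 (vcons Nat 2 1 (vcons Nat 1 2 (vcons Nat 0 7 (vnil Nat))))) (vnil (Vec Nat 4))) (vcons (Vec Nat 4) 0 (vcons Nat 3 2 (vcons Nat 2 1 (vcons Nat 1 2 (vcons Nat 0 7 (vnil Nat))))) (vnil (Vec Nat 4)))
observation: the first redex contracted is a beta-redex; the normal form is reached in 15 normal-order steps.


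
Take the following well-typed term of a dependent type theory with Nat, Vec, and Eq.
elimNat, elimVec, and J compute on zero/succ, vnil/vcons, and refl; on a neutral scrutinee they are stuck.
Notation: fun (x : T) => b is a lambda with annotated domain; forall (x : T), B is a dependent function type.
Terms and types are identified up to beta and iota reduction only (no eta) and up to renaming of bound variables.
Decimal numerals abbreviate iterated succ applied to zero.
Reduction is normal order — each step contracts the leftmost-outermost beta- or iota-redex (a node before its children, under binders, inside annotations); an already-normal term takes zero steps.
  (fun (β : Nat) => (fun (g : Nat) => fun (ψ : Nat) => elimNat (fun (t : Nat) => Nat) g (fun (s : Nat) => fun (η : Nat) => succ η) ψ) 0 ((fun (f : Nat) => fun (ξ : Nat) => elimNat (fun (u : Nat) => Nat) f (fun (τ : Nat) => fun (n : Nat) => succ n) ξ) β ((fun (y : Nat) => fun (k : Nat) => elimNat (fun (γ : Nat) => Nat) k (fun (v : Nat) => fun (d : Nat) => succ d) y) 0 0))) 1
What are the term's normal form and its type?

normal form:
  1
inferred type:
  Nat
observation: 13 normal-order steps normalize the term, beginning with a beta-redex.


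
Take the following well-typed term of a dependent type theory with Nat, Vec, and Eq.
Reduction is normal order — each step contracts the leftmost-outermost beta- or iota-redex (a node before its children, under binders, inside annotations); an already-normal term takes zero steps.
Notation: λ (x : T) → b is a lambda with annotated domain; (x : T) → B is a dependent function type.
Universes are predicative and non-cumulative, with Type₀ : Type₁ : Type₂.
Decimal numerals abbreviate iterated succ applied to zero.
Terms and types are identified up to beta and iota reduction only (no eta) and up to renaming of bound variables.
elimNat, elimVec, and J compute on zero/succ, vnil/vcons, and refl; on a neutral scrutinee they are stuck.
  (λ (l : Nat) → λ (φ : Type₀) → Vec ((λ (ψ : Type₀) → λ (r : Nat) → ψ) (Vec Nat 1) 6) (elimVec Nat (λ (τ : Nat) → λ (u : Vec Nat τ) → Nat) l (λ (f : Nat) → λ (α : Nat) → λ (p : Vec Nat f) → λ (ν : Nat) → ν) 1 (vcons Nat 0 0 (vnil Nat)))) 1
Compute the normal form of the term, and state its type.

resulting normal form:
  λ (l : Type₀) → Vec (Vec Nat 1) 1
the term's type:
  (l : Type₀) → Type₀
observation: the leftmost-outermost redex is a beta-redex, and normalization takes 9 steps.


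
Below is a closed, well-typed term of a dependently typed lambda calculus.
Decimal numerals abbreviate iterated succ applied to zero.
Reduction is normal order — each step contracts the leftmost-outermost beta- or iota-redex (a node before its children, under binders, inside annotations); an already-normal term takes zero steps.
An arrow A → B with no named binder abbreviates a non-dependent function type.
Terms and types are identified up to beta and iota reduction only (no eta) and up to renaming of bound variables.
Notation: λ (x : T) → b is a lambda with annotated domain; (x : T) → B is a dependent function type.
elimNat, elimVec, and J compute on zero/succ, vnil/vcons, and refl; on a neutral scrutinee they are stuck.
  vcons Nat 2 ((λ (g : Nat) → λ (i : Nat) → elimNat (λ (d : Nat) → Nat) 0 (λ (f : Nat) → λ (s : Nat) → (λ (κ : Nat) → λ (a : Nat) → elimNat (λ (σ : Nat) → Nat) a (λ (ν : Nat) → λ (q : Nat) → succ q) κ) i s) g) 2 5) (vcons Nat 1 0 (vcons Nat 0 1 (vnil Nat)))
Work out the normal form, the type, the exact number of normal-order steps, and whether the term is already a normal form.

reduced normal form:
  vcons Nat 2 10 (vcons Nat 1 0 (vcons Nat 0 1 (vnil Nat)))
inferred type:
  Vec Nat 3
reduction steps (normal order): 45
term was already normal: no
first contracted redex: a beta-redex


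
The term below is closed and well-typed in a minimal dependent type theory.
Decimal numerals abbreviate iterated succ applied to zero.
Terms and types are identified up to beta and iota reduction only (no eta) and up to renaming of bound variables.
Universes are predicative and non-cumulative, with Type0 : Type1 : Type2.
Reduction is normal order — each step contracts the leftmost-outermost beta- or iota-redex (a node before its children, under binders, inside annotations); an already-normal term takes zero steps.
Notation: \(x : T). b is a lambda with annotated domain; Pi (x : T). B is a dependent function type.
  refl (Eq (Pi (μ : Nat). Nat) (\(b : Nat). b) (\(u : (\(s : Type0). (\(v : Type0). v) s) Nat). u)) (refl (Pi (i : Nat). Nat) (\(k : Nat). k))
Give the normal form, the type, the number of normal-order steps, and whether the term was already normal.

normal form:
  refl (Eq (Pi (μ : Nat). Nat) (\(b : Nat). b) (\(u : Nat). u)) (refl (Pi (s : Nat). Nat) (\(v : Nat). v))
inferred type:
  Eq (Eq (Pi (μ : Nat). Nat) (\(b : Nat). b) (\(u : Nat). u)) (refl (Pi (s : Nat). Nat) (\(v : Nat). v)) (refl (Pi (i : Nat). Nat) (\(k : Nat). k))
reduction steps (normal order): 2
term was already normal: no
first redex: a beta-redex


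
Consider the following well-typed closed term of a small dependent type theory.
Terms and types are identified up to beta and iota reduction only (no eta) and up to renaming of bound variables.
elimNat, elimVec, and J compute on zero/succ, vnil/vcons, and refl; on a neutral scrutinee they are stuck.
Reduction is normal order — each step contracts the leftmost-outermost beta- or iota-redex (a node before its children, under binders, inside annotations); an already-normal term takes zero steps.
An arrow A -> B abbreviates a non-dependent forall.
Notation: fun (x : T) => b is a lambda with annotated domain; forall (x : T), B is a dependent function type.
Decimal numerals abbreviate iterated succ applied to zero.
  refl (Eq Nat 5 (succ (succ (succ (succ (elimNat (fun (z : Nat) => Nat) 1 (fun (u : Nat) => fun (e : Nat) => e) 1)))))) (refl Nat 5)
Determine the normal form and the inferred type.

resulting normal form:
  refl (Eq Nat 5 5) (refl Nat 5)
type:
  Eq (Eq Nat 5 5) (refl Nat 5) (refl Nat 5)
observation: normalization takes exactly 4 steps under the normal-order strategy.


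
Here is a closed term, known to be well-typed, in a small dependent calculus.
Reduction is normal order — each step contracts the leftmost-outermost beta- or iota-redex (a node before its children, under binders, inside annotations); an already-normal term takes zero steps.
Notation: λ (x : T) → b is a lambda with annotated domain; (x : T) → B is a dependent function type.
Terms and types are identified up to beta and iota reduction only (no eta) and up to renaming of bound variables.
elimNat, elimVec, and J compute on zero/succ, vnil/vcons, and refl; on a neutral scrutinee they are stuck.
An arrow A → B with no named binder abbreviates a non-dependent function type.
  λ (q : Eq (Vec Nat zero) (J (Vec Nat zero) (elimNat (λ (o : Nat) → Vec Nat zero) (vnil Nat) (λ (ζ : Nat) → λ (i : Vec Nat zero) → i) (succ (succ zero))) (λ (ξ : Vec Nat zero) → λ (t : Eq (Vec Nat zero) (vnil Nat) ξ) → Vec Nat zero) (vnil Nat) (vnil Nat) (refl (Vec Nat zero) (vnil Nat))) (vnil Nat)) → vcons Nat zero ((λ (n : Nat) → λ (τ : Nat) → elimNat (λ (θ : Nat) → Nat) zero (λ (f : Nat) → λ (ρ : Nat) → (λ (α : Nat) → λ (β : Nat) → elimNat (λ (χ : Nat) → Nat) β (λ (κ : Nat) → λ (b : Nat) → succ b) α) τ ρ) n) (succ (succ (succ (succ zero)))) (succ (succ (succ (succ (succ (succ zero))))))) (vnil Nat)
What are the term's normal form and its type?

resulting normal form:
  λ (q : Eq (Vec Nat zero) (vnil Nat) (vnil Nat)) → vcons Nat zero (succ (succ (succ (succ (succ (succ (succ (succ (succ (succ (succ (succ (succ (succ (succ (succ (succ (succ (succ (succ (succ (succ (succ (succ zero)))))))))))))))))))))))) (vnil Nat)
inferred type:
  Eq (Vec Nat zero) (vnil Nat) (vnil Nat) → Vec Nat (succ zero)
observation: the leftmost-outermost redex is a J iota-redex, and normalization takes 100 steps.


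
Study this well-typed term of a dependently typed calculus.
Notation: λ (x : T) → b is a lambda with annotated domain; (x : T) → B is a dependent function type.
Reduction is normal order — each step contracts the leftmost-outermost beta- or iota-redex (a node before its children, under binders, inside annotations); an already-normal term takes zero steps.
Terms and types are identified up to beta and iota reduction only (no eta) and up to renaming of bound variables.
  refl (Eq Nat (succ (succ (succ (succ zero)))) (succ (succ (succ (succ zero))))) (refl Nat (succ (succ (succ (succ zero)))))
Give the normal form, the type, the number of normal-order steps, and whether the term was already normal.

reduced normal form:
  refl (Eq Nat (succ (succ (succ (succ zero)))) (succ (succ (succ (succ zero))))) (refl Nat (succ (succ (succ (succ zero)))))
type:
  Eq (Eq Nat (succ (succ (succ (succ zero)))) (succ (succ (succ (succ zero))))) (refl Nat (succ (succ (succ (succ zero))))) (refl Nat (succ (succ (succ (succ zero)))))
reduction steps (normal order): 0
term was already normal: yes


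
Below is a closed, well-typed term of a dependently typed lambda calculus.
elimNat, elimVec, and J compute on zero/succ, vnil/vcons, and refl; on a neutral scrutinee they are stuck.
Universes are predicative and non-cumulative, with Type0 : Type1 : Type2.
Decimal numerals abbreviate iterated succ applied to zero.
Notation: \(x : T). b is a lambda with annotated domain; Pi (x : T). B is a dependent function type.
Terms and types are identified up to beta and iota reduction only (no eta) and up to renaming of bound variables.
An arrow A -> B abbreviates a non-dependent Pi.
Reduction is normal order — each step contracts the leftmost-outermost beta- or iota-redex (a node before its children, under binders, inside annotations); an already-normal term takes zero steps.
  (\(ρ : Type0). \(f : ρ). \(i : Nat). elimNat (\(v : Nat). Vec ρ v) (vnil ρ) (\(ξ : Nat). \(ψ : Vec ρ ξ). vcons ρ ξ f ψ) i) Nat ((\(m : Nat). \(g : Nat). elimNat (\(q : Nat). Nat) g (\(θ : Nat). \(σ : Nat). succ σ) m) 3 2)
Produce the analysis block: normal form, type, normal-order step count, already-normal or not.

normal form:
  \(ρ : Nat). elimNat (\(f : Nat). Vec Nat f) (vnil Nat) (\(i : Nat). \(v : Vec Nat i). vcons Nat i 5 v) ρ
the term's type:
  Pi (ρ : Nat). Vec Nat ρ
steps to reach normal form (normal order): 14
already normal: no
first redex: a beta-redex


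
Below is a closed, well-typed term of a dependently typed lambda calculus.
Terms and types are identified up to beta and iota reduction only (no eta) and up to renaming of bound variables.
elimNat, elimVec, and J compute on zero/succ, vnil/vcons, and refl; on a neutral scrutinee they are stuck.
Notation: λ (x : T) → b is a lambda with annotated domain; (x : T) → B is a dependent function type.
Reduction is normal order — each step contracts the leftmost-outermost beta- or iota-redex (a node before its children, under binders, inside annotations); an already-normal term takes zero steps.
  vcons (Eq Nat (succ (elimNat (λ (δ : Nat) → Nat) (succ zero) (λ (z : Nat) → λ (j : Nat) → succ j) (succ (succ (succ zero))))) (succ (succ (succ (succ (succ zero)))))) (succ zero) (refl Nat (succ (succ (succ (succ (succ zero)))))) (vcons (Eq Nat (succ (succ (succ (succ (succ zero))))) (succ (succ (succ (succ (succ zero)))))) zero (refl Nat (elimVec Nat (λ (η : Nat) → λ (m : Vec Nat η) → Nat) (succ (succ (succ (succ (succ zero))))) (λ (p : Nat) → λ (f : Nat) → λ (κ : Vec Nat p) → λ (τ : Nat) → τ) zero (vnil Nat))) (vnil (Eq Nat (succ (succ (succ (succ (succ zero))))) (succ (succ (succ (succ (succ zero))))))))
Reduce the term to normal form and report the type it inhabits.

reduced normal form:
  vcons (Eq Nat (succ (succ (succ (succ (succ zero))))) (succ (succ (succ (succ (succ zero)))))) (succ zero) (refl Nat (succ (succ (succ (succ (succ zero)))))) (vcons (Eq Nat (succ (succ (succ (succ (succ zero))))) (succ (succ (succ (succ (succ zero)))))) zero (refl Nat (succ (succ (succ (succ (succ zero)))))) (vnil (Eq Nat (succ (succ (succ (succ (succ zero))))) (succ (succ (succ (succ (succ zero))))))))
inferred type:
  Vec (Eq Nat (succ (succ (succ (succ (succ zero))))) (succ (succ (succ (succ (succ zero)))))) (succ (succ zero))
observation: the term reaches its normal form after 11 normal-order steps.


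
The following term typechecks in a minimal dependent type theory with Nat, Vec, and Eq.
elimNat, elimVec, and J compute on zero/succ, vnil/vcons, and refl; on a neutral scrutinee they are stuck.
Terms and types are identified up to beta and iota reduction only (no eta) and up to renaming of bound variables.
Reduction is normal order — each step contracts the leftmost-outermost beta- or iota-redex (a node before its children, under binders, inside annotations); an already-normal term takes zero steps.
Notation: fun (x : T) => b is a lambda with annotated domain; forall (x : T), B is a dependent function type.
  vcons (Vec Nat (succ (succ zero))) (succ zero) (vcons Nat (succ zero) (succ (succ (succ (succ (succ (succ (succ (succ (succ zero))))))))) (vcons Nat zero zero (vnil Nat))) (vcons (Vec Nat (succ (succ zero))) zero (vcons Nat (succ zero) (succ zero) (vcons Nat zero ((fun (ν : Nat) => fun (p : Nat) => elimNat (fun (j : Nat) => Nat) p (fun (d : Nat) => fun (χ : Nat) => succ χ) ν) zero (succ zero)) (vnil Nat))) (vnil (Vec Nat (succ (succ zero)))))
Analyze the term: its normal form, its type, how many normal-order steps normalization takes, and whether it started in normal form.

resulting normal form:
  vcons (Vec Nat (succ (succ zero))) (succ zero) (vcons Nat (succ zero) (succ (succ (succ (succ (succ (succ (succ (succ (succ zero))))))))) (vcons Nat zero zero (vnil Nat))) (vcons (Vec Nat (succ (succ zero))) zero (vcons Nat (succ zero) (succ zero) (vcons Nat zero (succ zero) (vnil Nat))) (vnil (Vec Nat (succ (succ zero)))))
type:
  Vec (Vec Nat (succ (succ zero))) (succ (succ zero))
normal-order step count: 3
started in normal form: no
first redex: a beta-redex


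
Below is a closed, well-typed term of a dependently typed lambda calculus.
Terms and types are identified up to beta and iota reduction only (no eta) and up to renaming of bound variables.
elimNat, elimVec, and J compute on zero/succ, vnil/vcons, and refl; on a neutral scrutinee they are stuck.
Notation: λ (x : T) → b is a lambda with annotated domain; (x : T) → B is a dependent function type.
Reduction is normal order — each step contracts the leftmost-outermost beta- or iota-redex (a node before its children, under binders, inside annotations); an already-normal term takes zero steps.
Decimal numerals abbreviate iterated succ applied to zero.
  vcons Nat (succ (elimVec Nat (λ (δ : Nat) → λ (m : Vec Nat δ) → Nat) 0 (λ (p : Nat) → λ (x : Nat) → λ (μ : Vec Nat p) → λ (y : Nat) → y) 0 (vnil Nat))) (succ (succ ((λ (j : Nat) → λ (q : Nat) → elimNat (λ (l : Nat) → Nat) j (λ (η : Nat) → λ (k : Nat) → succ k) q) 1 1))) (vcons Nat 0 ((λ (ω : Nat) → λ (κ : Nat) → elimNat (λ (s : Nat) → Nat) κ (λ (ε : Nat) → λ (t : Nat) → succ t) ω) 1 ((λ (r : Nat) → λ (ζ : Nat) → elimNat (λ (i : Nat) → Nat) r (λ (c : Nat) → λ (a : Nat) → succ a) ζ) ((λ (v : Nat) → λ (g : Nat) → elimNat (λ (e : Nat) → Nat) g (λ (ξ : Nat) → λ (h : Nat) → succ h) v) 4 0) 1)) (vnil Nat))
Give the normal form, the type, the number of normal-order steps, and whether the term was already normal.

reduced normal form:
  vcons Nat 1 4 (vcons Nat 0 6 (vnil Nat))
type:
  Vec Nat 2
reduction steps (normal order): 34
term was already normal: no
first contracted redex: an elimVec iota-redex
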